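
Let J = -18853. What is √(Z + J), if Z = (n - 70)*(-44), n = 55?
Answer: I*√18193 ≈ 134.88*I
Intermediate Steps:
Z = 660 (Z = (55 - 70)*(-44) = -15*(-44) = 660)
√(Z + J) = √(660 - 18853) = √(-18193) = I*√18193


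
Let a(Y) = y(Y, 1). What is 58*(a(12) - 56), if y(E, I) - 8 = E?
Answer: -2088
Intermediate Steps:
y(E, I) = 8 + E
a(Y) = 8 + Y
58*(a(12) - 56) = 58*((8 + 12) - 56) = 58*(20 - 56) = 58*(-36) = -2088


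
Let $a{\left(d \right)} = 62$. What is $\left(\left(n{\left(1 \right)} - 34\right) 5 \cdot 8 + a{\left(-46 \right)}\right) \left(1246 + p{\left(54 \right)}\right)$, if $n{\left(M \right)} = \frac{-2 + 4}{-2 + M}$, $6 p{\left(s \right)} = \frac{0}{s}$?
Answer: $-1716988$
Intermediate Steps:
$p{\left(s \right)} = 0$ ($p{\left(s \right)} = \frac{0 \frac{1}{s}}{6} = \frac{1}{6} \cdot 0 = 0$)
$n{\left(M \right)} = \frac{2}{-2 + M}$
$\left(\left(n{\left(1 \right)} - 34\right) 5 \cdot 8 + a{\left(-46 \right)}\right) \left(1246 + p{\left(54 \right)}\right) = \left(\left(\frac{2}{-2 + 1} - 34\right) 5 \cdot 8 + 62\right) \left(1246 + 0\right) = \left(\left(\frac{2}{-1} - 34\right) 40 + 62\right) 1246 = \left(\left(2 \left(-1\right) - 34\right) 40 + 62\right) 1246 = \left(\left(-2 - 34\right) 40 + 62\right) 1246 = \left(\left(-36\right) 40 + 62\right) 1246 = \left(-1440 + 62\right) 1246 = \left(-1378\right) 1246 = -1716988$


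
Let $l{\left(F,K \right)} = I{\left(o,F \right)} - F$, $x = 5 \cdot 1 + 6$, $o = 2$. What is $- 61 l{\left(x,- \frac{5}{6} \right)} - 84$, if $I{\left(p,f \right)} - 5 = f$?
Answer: $-389$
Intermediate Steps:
$x = 11$ ($x = 5 + 6 = 11$)
$I{\left(p,f \right)} = 5 + f$
$l{\left(F,K \right)} = 5$ ($l{\left(F,K \right)} = \left(5 + F\right) - F = 5$)
$- 61 l{\left(x,- \frac{5}{6} \right)} - 84 = \left(-61\right) 5 - 84 = -305 - 84 = -389$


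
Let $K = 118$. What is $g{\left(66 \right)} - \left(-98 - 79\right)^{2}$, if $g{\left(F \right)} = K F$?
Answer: $-23541$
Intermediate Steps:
$g{\left(F \right)} = 118 F$
$g{\left(66 \right)} - \left(-98 - 79\right)^{2} = 118 \cdot 66 - \left(-98 - 79\right)^{2} = 7788 - \left(-177\right)^{2} = 7788 - 31329 = -23541$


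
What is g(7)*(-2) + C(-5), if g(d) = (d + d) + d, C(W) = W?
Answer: -47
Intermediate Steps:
g(d) = 3*d (g(d) = 2*d + d = 3*d)
g(7)*(-2) + C(-5) = (3*7)*(-2) - 5 = 21*(-2) - 5 = -42 - 5 = -47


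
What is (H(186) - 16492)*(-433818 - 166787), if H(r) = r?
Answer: 9793465130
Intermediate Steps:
(H(186) - 16492)*(-433818 - 166787) = (186 - 16492)*(-433818 - 166787) = -16306*(-600605) = 9793465130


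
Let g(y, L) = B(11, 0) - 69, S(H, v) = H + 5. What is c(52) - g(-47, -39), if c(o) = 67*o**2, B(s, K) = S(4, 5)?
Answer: 181228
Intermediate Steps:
S(H, v) = 5 + H
B(s, K) = 9 (B(s, K) = 5 + 4 = 9)
g(y, L) = -60 (g(y, L) = 9 - 69 = -60)
c(52) - g(-47, -39) = 67*52**2 - 1*(-60) = 67*2704 + 60 = 181168 + 60 = 181228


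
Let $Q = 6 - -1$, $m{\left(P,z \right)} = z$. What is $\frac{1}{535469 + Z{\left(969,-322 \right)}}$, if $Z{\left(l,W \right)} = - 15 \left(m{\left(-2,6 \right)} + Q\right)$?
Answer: $\frac{1}{535274} \approx 1.8682 \cdot 10^{-6}$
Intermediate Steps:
$Q = 7$ ($Q = 6 + 1 = 7$)
$Z{\left(l,W \right)} = -195$ ($Z{\left(l,W \right)} = - 15 \left(6 + 7\right) = \left(-15\right) 13 = -195$)
$\frac{1}{535469 + Z{\left(969,-322 \right)}} = \frac{1}{535469 - 195} = \frac{1}{535274}$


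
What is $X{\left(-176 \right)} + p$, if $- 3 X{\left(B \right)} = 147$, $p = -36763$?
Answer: $-36812$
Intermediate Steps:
$X{\left(B \right)} = -49$ ($X{\left(B \right)} = \left(- \frac{1}{3}\right) 147 = -49$)
$X{\left(-176 \right)} + p = -49 - 36763 = -36812$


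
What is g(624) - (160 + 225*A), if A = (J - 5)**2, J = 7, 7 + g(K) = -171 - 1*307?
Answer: -1545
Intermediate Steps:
g(K) = -485 (g(K) = -7 + (-171 - 1*307) = -7 + (-171 - 307) = -7 - 478 = -485)
A = 4 (A = (7 - 5)**2 = 2**2 = 4)
g(624) - (160 + 225*A) = -485 - (160 + 225*4) = -485 - (160 + 900) = -485 - 1*1060 = -485 - 1060 = -1545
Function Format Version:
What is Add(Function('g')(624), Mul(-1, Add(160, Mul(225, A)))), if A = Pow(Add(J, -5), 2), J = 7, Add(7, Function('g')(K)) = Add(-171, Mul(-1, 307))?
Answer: -1545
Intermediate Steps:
Function('g')(K) = -485 (Function('g')(K) = Add(-7, Add(-171, Mul(-1, 307))) = Add(-7, Add(-171, -307)) = Add(-7, -478) = -485)
A = 4 (A = Pow(Add(7, -5), 2) = Pow(2, 2) = 4)
Add(Function('g')(624), Mul(-1, Add(160, Mul(225, A)))) = Add(-485, Mul(-1, Add(160, Mul(225, 4)))) = Add(-485, Mul(-1, Add(160, 900))) = Add(-485, Mul(-1, 1060)) = Add(-485, -1060) = -1545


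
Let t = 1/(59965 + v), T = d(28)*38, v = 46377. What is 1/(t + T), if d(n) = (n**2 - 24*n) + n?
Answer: 106342/565739441 ≈ 0.00018797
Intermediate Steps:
d(n) = n**2 - 23*n
T = 5320 (T = (28*(-23 + 28))*38 = (28*5)*38 = 140*38 = 5320)
t = 1/106342 (t = 1/(59965 + 46377) = 1/106342 ≈ 9.4036e-6)
1/(t + T) = 1/(1/106342 + 5320) = 1/(565739441/106342) = 106342/565739441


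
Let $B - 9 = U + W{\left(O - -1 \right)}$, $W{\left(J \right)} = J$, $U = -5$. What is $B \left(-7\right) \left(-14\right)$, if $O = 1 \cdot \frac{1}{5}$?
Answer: $\frac{2548}{5} \approx 509.6$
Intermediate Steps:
$O = \frac{1}{5}$ ($O = 1 \cdot \frac{1}{5} = \frac{1}{5} \approx 0.2$)
$B = \frac{26}{5}$ ($B = 9 + \left(-5 + \left(\frac{1}{5} - -1\right)\right) = 9 + \left(-5 + \left(\frac{1}{5} + 1\right)\right) = 9 + \left(-5 + \frac{6}{5}\right) = 9 - \frac{19}{5} = \frac{26}{5} \approx 5.2$)
$B \left(-7\right) \left(-14\right) = \frac{26}{5} \left(-7\right) \left(-14\right) = \left(- \frac{182}{5}\right) \left(-14\right) = \frac{2548}{5}$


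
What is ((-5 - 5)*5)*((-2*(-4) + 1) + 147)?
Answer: -7800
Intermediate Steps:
((-5 - 5)*5)*((-2*(-4) + 1) + 147) = (-10*5)*((8 + 1) + 147) = -50*(9 + 147) = -50*156 = -7800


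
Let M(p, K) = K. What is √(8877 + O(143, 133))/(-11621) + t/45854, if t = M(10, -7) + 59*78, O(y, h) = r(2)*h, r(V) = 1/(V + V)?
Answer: 4595/45854 - √35641/23242 ≈ 0.092087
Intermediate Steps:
r(V) = 1/(2*V)
O(y, h) = h/4 (O(y, h) = ((½)/2)*h = ((½)*(½))*h = h/4)
t = 4595 (t = -7 + 59*78 = -7 + 4602 = 4595)
√(8877 + O(143, 133))/(-11621) + t/45854 = √(8877 + (¼)*133)/(-11621) + 4595/45854 = √(8877 + 133/4)*(-1/11621) + 4595*(1/45854) = √(35641/4)*(-1/11621) + 4595/45854 = (√35641/2)*(-1/11621) + 4595/45854 = -√35641/23242 + 4595/45854 = 4595/45854 - √35641/23242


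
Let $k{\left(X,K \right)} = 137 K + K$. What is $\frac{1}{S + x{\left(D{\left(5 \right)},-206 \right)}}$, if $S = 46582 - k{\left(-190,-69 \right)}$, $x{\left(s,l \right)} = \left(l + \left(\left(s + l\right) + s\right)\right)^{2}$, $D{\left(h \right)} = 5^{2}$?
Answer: $\frac{1}{187148} \approx 5.3434 \cdot 10^{-6}$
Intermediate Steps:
$k{\left(X,K \right)} = 138 K$
$D{\left(h \right)} = 25$
$x{\left(s,l \right)} = \left(2 l + 2 s\right)^{2}$ ($x{\left(s,l \right)} = \left(l + \left(\left(l + s\right) + s\right)\right)^{2} = \left(l + \left(l + 2 s\right)\right)^{2} = \left(2 l + 2 s\right)^{2}$)
$S = 56104$ ($S = 46582 - 138 \left(-69\right) = 46582 - -9522 = 46582 + 9522 = 56104$)
$\frac{1}{S + x{\left(D{\left(5 \right)},-206 \right)}} = \frac{1}{56104 + 4 \left(-206 + 25\right)^{2}} = \frac{1}{56104 + 4 \left(-181\right)^{2}} = \frac{1}{56104 + 4 \cdot 32761} = \frac{1}{56104 + 131044} = \frac{1}{187148}$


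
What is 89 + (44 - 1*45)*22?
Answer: 67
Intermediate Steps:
89 + (44 - 1*45)*22 = 89 + (44 - 45)*22 = 89 - 1*22 = 89 - 22 = 67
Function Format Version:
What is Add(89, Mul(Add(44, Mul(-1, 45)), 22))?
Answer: 67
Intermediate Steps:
Add(89, Mul(Add(44, Mul(-1, 45)), 22)) = Add(89, Mul(Add(44, -45), 22)) = Add(89, Mul(-1, 22)) = Add(89, -22) = 67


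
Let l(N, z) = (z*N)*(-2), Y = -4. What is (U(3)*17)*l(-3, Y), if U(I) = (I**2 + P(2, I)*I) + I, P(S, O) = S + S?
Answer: -9792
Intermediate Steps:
l(N, z) = -2*N*z (l(N, z) = (N*z)*(-2) = -2*N*z)
P(S, O) = 2*S
U(I) = I**2 + 5*I (U(I) = (I**2 + (2*2)*I) + I = (I**2 + 4*I) + I = I**2 + 5*I)
(U(3)*17)*l(-3, Y) = ((3*(5 + 3))*17)*(-2*(-3)*(-4)) = ((3*8)*17)*(-24) = (24*17)*(-24) = 408*(-24) = -9792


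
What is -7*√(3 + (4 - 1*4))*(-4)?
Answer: 28*√3 ≈ 48.497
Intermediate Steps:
-7*√(3 + (4 - 1*4))*(-4) = -7*√(3 + (4 - 4))*(-4) = -7*√(3 + 0)*(-4) = -7*√3*(-4) = 28*√3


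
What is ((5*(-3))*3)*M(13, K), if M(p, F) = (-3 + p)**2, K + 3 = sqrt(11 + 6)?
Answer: -4500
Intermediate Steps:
K = -3 + sqrt(17) (K = -3 + sqrt(11 + 6) = -3 + sqrt(17) ≈ 1.1231)
((5*(-3))*3)*M(13, K) = ((5*(-3))*3)*(-3 + 13)**2 = -15*3*10**2 = -45*100 = -4500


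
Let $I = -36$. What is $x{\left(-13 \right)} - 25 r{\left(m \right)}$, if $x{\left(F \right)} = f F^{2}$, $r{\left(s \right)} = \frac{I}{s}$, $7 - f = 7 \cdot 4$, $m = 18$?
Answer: $-3499$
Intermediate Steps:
$f = -21$ ($f = 7 - 7 \cdot 4 = 7 - 28 = -21$)
$r{\left(s \right)} = - \frac{36}{s}$
$x{\left(F \right)} = - 21 F^{2}$
$x{\left(-13 \right)} - 25 r{\left(m \right)} = - 21 \left(-13\right)^{2} - 25 \left(- \frac{36}{18}\right) = \left(-21\right) 169 - 25 \left(\left(-36\right) \frac{1}{18}\right) = -3549 - -50 = -3549 + 50 = -3499$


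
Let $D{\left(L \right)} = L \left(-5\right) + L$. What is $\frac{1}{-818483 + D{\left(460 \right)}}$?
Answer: $- \frac{1}{820323} \approx -1.219 \cdot 10^{-6}$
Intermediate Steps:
$D{\left(L \right)} = - 4 L$ ($D{\left(L \right)} = - 5 L + L = - 4 L$)
$\frac{1}{-818483 + D{\left(460 \right)}} = \frac{1}{-818483 - 1840} = \frac{1}{-820323} = - \frac{1}{820323}$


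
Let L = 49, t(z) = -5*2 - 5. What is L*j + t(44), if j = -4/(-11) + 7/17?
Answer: 4300/187 ≈ 22.995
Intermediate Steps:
j = 145/187 (j = -4*(-1/11) + 7*(1/17) = 4/11 + 7/17 = 145/187 ≈ 0.77540)
t(z) = -15 (t(z) = -10 - 5 = -15)
L*j + t(44) = 49*(145/187) - 15 = 7105/187 - 15 = 4300/187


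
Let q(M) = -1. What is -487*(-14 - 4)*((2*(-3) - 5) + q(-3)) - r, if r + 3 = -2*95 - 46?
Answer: -104953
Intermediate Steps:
r = -239 (r = -3 + (-2*95 - 46) = -3 + (-190 - 46) = -3 - 236 = -239)
-487*(-14 - 4)*((2*(-3) - 5) + q(-3)) - r = -487*(-14 - 4)*((2*(-3) - 5) - 1) - 1*(-239) = -(-8766)*((-6 - 5) - 1) + 239 = -(-8766)*(-11 - 1) + 239 = -(-8766)*(-12) + 239 = -487*216 + 239 = -105192 + 239 = -104953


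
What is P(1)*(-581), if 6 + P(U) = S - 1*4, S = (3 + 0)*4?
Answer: -1162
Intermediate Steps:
S = 12 (S = 3*4 = 12)
P(U) = 2 (P(U) = -6 + (12 - 1*4) = -6 + (12 - 4) = -6 + 8 = 2)
P(1)*(-581) = 2*(-581) = -1162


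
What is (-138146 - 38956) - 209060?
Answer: -386162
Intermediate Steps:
(-138146 - 38956) - 209060 = -177102 - 209060 = -386162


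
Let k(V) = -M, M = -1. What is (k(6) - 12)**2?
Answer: 121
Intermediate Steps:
k(V) = 1 (k(V) = -1*(-1) = 1)
(k(6) - 12)**2 = (1 - 12)**2 = (-11)**2 = 121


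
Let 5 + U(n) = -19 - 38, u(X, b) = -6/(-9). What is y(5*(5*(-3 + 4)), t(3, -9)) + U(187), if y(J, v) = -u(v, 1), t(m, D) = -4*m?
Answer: -188/3 ≈ -62.667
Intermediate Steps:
u(X, b) = ⅔ (u(X, b) = -6*(-⅑) = ⅔)
U(n) = -62 (U(n) = -5 + (-19 - 38) = -5 - 57 = -62)
y(J, v) = -⅔ (y(J, v) = -1*⅔ = -⅔)
y(5*(5*(-3 + 4)), t(3, -9)) + U(187) = -⅔ - 62 = -188/3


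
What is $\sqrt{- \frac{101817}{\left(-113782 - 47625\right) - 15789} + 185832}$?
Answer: $\frac{3 \sqrt{162079157665979}}{88598} \approx 431.08$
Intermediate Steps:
$\sqrt{- \frac{101817}{\left(-113782 - 47625\right) - 15789} + 185832} = \sqrt{- \frac{101817}{-161407 - 15789} + 185832} = \sqrt{- \frac{101817}{-177196} + 185832} = \sqrt{\left(-101817\right) \left(- \frac{1}{177196}\right) + 185832} = \sqrt{\frac{101817}{177196} + 185832} = \sqrt{\frac{32928788889}{177196}} = \frac{3 \sqrt{162079157665979}}{88598}$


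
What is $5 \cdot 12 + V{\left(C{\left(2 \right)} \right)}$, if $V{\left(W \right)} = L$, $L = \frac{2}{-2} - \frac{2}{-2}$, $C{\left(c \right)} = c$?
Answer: $60$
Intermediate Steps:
$L = 0$ ($L = 2 \left(- \frac{1}{2}\right) - -1 = -1 + 1 = 0$)
$V{\left(W \right)} = 0$
$5 \cdot 12 + V{\left(C{\left(2 \right)} \right)} = 5 \cdot 12 + 0 = 60 + 0 = 60$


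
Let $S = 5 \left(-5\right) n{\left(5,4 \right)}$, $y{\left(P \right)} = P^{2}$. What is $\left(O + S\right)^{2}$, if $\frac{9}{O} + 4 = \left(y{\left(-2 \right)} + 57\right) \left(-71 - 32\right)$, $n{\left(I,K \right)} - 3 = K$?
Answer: $\frac{1210514854756}{39526369} \approx 30626.0$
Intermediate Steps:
$n{\left(I,K \right)} = 3 + K$
$S = -175$ ($S = 5 \left(-5\right) \left(3 + 4\right) = \left(-25\right) 7 = -175$)
$O = - \frac{9}{6287}$ ($O = \frac{9}{-4 + \left(\left(-2\right)^{2} + 57\right) \left(-71 - 32\right)} = \frac{9}{-4 + \left(4 + 57\right) \left(-103\right)} = \frac{9}{-4 + 61 \left(-103\right)} = \frac{9}{-4 - 6283} = \frac{9}{-6287} = 9 \left(- \frac{1}{6287}\right) = - \frac{9}{6287} \approx -0.0014315$)
$\left(O + S\right)^{2} = \left(- \frac{9}{6287} - 175\right)^{2} = \left(- \frac{1100234}{6287}\right)^{2} = \frac{1210514854756}{39526369}$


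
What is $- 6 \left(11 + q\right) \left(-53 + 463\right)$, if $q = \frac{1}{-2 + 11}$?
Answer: $- \frac{82000}{3} \approx -27333.0$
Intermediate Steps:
$q = \frac{1}{9} \approx 0.11111$
$- 6 \left(11 + q\right) \left(-53 + 463\right) = - 6 \left(11 + \frac{1}{9}\right) \left(-53 + 463\right) = \left(-6\right) \frac{100}{9} \cdot 410 = \left(- \frac{200}{3}\right) 410 = - \frac{82000}{3}$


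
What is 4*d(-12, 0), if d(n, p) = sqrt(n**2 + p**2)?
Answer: 48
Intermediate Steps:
4*d(-12, 0) = 4*sqrt((-12)**2 + 0**2) = 4*sqrt(144 + 0) = 4*sqrt(144) = 4*12 = 48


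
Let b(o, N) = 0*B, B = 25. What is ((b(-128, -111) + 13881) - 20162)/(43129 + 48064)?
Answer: -6281/91193 ≈ -0.068876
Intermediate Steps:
b(o, N) = 0 (b(o, N) = 0*25 = 0)
((b(-128, -111) + 13881) - 20162)/(43129 + 48064) = ((0 + 13881) - 20162)/(43129 + 48064) = (13881 - 20162)/91193 = -6281*1/91193 = -6281/91193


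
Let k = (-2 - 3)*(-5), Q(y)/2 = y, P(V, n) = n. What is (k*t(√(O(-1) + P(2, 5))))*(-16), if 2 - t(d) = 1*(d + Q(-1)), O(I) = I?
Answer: -800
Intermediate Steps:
Q(y) = 2*y
k = 25 (k = -5*(-5) = 25)
t(d) = 4 - d (t(d) = 2 - (d + 2*(-1)) = 2 - (d - 2) = 2 - (-2 + d) = 2 + (2 - d) = 4 - d)
(k*t(√(O(-1) + P(2, 5))))*(-16) = (25*(4 - √(-1 + 5)))*(-16) = (25*(4 - √4))*(-16) = (25*(4 - 1*2))*(-16) = (25*(4 - 2))*(-16) = (25*2)*(-16) = 50*(-16) = -800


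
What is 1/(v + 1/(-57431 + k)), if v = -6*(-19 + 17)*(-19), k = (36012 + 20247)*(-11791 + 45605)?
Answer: -1902284395/433720842059 ≈ -0.0043860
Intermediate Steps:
k = 1902341826 (k = 56259*33814 = 1902341826)
v = -228 (v = -6*(-2)*(-19) = 12*(-19) = -228)
1/(v + 1/(-57431 + k)) = 1/(-228 + 1/(-57431 + 1902341826)) = 1/(-228 + 1/1902284395) = 1/(-433720842059/1902284395) = -1902284395/433720842059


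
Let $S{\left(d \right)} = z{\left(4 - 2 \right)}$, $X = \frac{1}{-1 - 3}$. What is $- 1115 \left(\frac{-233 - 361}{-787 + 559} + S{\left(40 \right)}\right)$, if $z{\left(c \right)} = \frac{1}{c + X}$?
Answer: $- \frac{942175}{266} \approx -3542.0$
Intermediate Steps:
$X = - \frac{1}{4}$ ($X = \frac{1}{-4} = - \frac{1}{4} \approx -0.25$)
$z{\left(c \right)} = \frac{1}{- \frac{1}{4} + c}$ ($z{\left(c \right)} = \frac{1}{c - \frac{1}{4}} = \frac{1}{- \frac{1}{4} + c}$)
$S{\left(d \right)} = \frac{4}{7}$ ($S{\left(d \right)} = \frac{4}{-1 + 4 \left(4 - 2\right)} = \frac{4}{-1 + 4 \cdot 2} = \frac{4}{-1 + 8} = \frac{4}{7}$)
$- 1115 \left(\frac{-233 - 361}{-787 + 559} + S{\left(40 \right)}\right) = - 1115 \left(\frac{-233 - 361}{-787 + 559} + \frac{4}{7}\right) = - 1115 \left(- \frac{594}{-228} + \frac{4}{7}\right) = - 1115 \left(\left(-594\right) \left(- \frac{1}{228}\right) + \frac{4}{7}\right) = - 1115 \left(\frac{99}{38} + \frac{4}{7}\right) = \left(-1115\right) \frac{845}{266} = - \frac{942175}{266}$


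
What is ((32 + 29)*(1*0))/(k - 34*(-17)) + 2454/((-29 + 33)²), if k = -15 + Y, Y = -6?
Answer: 1227/8 ≈ 153.38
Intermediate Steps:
k = -21 (k = -15 - 6 = -21)
((32 + 29)*(1*0))/(k - 34*(-17)) + 2454/((-29 + 33)²) = ((32 + 29)*(1*0))/(-21 - 34*(-17)) + 2454/((-29 + 33)²) = (61*0)/(-21 + 578) + 2454/(4²) = 0/557 + 2454/16 = 0*(1/557) + 2454*(1/16) = 0 + 1227/8 = 1227/8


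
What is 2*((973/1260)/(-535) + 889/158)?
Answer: 42794369/3803850 ≈ 11.250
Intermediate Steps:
2*((973/1260)/(-535) + 889/158) = 2*((973*(1/1260))*(-1/535) + 889*(1/158)) = 2*((139/180)*(-1/535) + 889/158) = 2*(-139/96300 + 889/158) = 2*(42794369/7607700) = 42794369/3803850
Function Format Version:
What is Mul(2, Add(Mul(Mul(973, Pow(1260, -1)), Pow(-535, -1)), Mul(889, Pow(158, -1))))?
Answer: Rational(42794369, 3803850) ≈ 11.250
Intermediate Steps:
Mul(2, Add(Mul(Mul(973, Pow(1260, -1)), Pow(-535, -1)), Mul(889, Pow(158, -1)))) = Mul(2, Add(Mul(Mul(973, Rational(1, 1260)), Rational(-1, 535)), Mul(889, Rational(1, 158)))) = Mul(2, Add(Mul(Rational(139, 180), Rational(-1, 535)), Rational(889, 158))) = Mul(2, Add(Rational(-139, 96300), Rational(889, 158))) = Mul(2, Rational(42794369, 7607700)) = Rational(42794369, 3803850)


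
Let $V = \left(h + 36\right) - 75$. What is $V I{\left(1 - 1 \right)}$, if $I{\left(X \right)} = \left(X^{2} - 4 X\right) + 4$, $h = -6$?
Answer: $-180$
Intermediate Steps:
$V = -45$ ($V = \left(-6 + 36\right) - 75 = 30 - 75 = -45$)
$I{\left(X \right)} = 4 + X^{2} - 4 X$
$V I{\left(1 - 1 \right)} = - 45 \left(4 + \left(1 - 1\right)^{2} - 4 \left(1 - 1\right)\right) = - 45 \left(4 + 0^{2} - 0\right) = - 45 \left(4 + 0 + 0\right) = \left(-45\right) 4 = -180$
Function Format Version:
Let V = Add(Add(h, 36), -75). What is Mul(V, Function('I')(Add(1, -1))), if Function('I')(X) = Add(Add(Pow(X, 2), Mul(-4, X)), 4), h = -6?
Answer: -180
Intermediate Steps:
V = -45 (V = Add(Add(-6, 36), -75) = Add(30, -75) = -45)
Function('I')(X) = Add(4, Pow(X, 2), Mul(-4, X))
Mul(V, Function('I')(Add(1, -1))) = Mul(-45, Add(4, Pow(Add(1, -1), 2), Mul(-4, Add(1, -1)))) = Mul(-45, Add(4, Pow(0, 2), Mul(-4, 0))) = Mul(-45, Add(4, 0, 0)) = Mul(-45, 4) = -180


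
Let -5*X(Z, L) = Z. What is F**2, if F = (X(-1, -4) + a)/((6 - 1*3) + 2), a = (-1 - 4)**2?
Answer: 15876/625 ≈ 25.402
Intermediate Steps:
X(Z, L) = -Z/5
a = 25 (a = (-5)**2 = 25)
F = 126/25 (F = (-1/5*(-1) + 25)/((6 - 1*3) + 2) = (1/5 + 25)/((6 - 3) + 2) = 126/(5*(3 + 2)) = (126/5)/5 = (126/5)*(1/5) = 126/25 ≈ 5.0400)
F**2 = (126/25)**2 = 15876/625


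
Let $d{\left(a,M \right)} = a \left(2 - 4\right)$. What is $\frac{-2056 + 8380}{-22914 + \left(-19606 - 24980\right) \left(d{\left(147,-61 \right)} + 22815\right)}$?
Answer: $- \frac{527}{83678685} \approx -6.2979 \cdot 10^{-6}$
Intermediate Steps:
$d{\left(a,M \right)} = - 2 a$ ($d{\left(a,M \right)} = a \left(-2\right) = - 2 a$)
$\frac{-2056 + 8380}{-22914 + \left(-19606 - 24980\right) \left(d{\left(147,-61 \right)} + 22815\right)} = \frac{-2056 + 8380}{-22914 + \left(-19606 - 24980\right) \left(\left(-2\right) 147 + 22815\right)} = \frac{6324}{-22914 - 44586 \left(-294 + 22815\right)} = \frac{6324}{-22914 - 1004121306} = \frac{6324}{-1004144220} = 6324 \left(- \frac{1}{1004144220}\right) = - \frac{527}{83678685}$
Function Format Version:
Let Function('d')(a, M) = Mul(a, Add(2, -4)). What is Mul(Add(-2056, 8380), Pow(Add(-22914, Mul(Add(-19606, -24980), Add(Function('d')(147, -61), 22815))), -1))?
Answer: Rational(-527, 83678685) ≈ -6.2979e-6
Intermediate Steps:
Function('d')(a, M) = Mul(-2, a) (Function('d')(a, M) = Mul(a, -2) = Mul(-2, a))
Mul(Add(-2056, 8380), Pow(Add(-22914, Mul(Add(-19606, -24980), Add(Function('d')(147, -61), 22815))), -1)) = Mul(Add(-2056, 8380), Pow(Add(-22914, Mul(Add(-19606, -24980), Add(Mul(-2, 147), 22815))), -1)) = Mul(6324, Pow(Add(-22914, Mul(-44586, Add(-294, 22815))), -1)) = Mul(6324, Pow(Add(-22914, Mul(-44586, 22521)), -1)) = Mul(6324, Pow(Add(-22914, -1004121306), -1)) = Mul(6324, Pow(-1004144220, -1)) = Mul(6324, Rational(-1, 1004144220)) = Rational(-527, 83678685)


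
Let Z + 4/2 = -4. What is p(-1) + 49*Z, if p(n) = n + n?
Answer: -296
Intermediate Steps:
p(n) = 2*n
Z = -6 (Z = -2 - 4 = -6)
p(-1) + 49*Z = 2*(-1) + 49*(-6) = -2 - 294 = -296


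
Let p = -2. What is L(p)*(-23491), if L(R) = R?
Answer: 46982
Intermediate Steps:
L(p)*(-23491) = -2*(-23491) = 46982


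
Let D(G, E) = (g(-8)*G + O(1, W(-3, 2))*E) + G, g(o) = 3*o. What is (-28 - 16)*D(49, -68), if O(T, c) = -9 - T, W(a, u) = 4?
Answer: 19668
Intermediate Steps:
D(G, E) = -23*G - 10*E (D(G, E) = ((3*(-8))*G + (-9 - 1*1)*E) + G = (-24*G + (-9 - 1)*E) + G = (-24*G - 10*E) + G = -23*G - 10*E)
(-28 - 16)*D(49, -68) = (-28 - 16)*(-23*49 - 10*(-68)) = -44*(-1127 + 680) = -44*(-447) = 19668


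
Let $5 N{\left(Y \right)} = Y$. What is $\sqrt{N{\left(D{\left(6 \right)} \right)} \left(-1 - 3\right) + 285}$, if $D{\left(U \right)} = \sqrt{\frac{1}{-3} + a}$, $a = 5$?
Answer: $\frac{\sqrt{64125 - 60 \sqrt{42}}}{15} \approx 16.831$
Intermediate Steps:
$D{\left(U \right)} = \frac{\sqrt{42}}{3}$ ($D{\left(U \right)} = \sqrt{\frac{1}{-3} + 5} = \sqrt{- \frac{1}{3} + 5} = \sqrt{\frac{14}{3}} = \frac{\sqrt{42}}{3}$)
$N{\left(Y \right)} = \frac{Y}{5}$
$\sqrt{N{\left(D{\left(6 \right)} \right)} \left(-1 - 3\right) + 285} = \sqrt{\frac{\frac{1}{3} \sqrt{42}}{5} \left(-1 - 3\right) + 285} = \sqrt{\frac{\sqrt{42}}{15} \left(-4\right) + 285} = \sqrt{- \frac{4 \sqrt{42}}{15} + 285} = \sqrt{285 - \frac{4 \sqrt{42}}{15}}$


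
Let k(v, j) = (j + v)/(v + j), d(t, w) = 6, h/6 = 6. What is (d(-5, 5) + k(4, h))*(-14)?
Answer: -98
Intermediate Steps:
h = 36 (h = 6*6 = 36)
k(v, j) = 1 (k(v, j) = (j + v)/(j + v) = 1)
(d(-5, 5) + k(4, h))*(-14) = (6 + 1)*(-14) = 7*(-14) = -98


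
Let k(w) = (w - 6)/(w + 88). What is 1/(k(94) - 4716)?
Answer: -91/429112 ≈ -0.00021207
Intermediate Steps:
k(w) = (-6 + w)/(88 + w)
1/(k(94) - 4716) = 1/((-6 + 94)/(88 + 94) - 4716) = 1/(88/182 - 4716) = 1/((1/182)*88 - 4716) = 1/(44/91 - 4716) = 1/(-429112/91) = -91/429112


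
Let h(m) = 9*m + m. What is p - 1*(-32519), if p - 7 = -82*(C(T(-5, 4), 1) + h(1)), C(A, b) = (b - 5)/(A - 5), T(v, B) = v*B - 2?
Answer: 855734/27 ≈ 31694.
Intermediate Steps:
h(m) = 10*m
T(v, B) = -2 + B*v (T(v, B) = B*v - 2 = -2 + B*v)
C(A, b) = (-5 + b)/(-5 + A)
p = -22279/27 (p = 7 - 82*((-5 + 1)/(-5 + (-2 + 4*(-5))) + 10*1) = 7 - 82*(-4/(-5 + (-2 - 20)) + 10) = 7 - 82*(-4/(-5 - 22) + 10) = 7 - 82*(-4/(-27) + 10) = 7 - 82*(-1/27*(-4) + 10) = 7 - 82*(4/27 + 10) = 7 - 82*274/27 = 7 - 22468/27 = -22279/27 ≈ -825.15)
p - 1*(-32519) = -22279/27 - 1*(-32519) = -22279/27 + 32519 = 855734/27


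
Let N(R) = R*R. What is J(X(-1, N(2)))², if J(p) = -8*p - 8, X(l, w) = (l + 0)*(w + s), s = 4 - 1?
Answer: 2304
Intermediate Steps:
N(R) = R²
s = 3
X(l, w) = l*(3 + w) (X(l, w) = (l + 0)*(w + 3) = l*(3 + w))
J(p) = -8 - 8*p
J(X(-1, N(2)))² = (-8 - (-8)*(3 + 2²))² = (-8 - (-8)*(3 + 4))² = (-8 - (-8)*7)² = (-8 - 8*(-7))² = (-8 + 56)² = 48² = 2304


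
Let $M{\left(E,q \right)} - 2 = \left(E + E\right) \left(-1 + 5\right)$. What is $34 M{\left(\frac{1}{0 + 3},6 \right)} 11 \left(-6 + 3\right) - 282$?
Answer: $-5518$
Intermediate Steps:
$M{\left(E,q \right)} = 2 + 8 E$ ($M{\left(E,q \right)} = 2 + \left(E + E\right) \left(-1 + 5\right) = 2 + 2 E 4 = 2 + 8 E$)
$34 M{\left(\frac{1}{0 + 3},6 \right)} 11 \left(-6 + 3\right) - 282 = 34 \left(2 + \frac{8}{0 + 3}\right) 11 \left(-6 + 3\right) - 282 = 34 \left(2 + \frac{8}{3}\right) 11 \left(-3\right) - 282 = 34 \left(2 + 8 \cdot \frac{1}{3}\right) \left(-33\right) - 282 = 34 \left(2 + \frac{8}{3}\right) \left(-33\right) - 282 = 34 \cdot \frac{14}{3} \left(-33\right) - 282 = \frac{476}{3} \left(-33\right) - 282 = -5236 - 282 = -5518$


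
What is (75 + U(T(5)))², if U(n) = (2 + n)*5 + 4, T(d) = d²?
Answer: 45796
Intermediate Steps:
U(n) = 14 + 5*n (U(n) = (10 + 5*n) + 4 = 14 + 5*n)
(75 + U(T(5)))² = (75 + (14 + 5*5²))² = (75 + (14 + 5*25))² = (75 + (14 + 125))² = (75 + 139)² = 214² = 45796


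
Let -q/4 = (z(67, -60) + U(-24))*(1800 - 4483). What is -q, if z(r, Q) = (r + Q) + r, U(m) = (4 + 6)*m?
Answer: 1781512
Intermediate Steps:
U(m) = 10*m
z(r, Q) = Q + 2*r (z(r, Q) = (Q + r) + r = Q + 2*r)
q = -1781512 (q = -4*((-60 + 2*67) + 10*(-24))*(1800 - 4483) = -4*((-60 + 134) - 240)*(-2683) = -4*(74 - 240)*(-2683) = -(-664)*(-2683) = -4*445378 = -1781512)
-q = -1*(-1781512) = 1781512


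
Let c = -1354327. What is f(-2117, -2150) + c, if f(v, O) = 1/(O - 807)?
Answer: -4004744940/2957 ≈ -1.3543e+6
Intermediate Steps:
f(v, O) = 1/(-807 + O)
f(-2117, -2150) + c = 1/(-807 - 2150) - 1354327 = 1/(-2957) - 1354327 = -1/2957 - 1354327 = -4004744940/2957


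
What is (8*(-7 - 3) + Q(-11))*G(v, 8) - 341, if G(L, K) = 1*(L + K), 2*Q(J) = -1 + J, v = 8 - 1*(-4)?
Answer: -2061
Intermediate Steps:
v = 12 (v = 8 + 4 = 12)
Q(J) = -½ + J/2 (Q(J) = (-1 + J)/2 = -½ + J/2)
G(L, K) = K + L (G(L, K) = 1*(K + L) = K + L)
(8*(-7 - 3) + Q(-11))*G(v, 8) - 341 = (8*(-7 - 3) + (-½ + (½)*(-11)))*(8 + 12) - 341 = (8*(-10) + (-½ - 11/2))*20 - 341 = (-80 - 6)*20 - 341 = -86*20 - 341 = -1720 - 341 = -2061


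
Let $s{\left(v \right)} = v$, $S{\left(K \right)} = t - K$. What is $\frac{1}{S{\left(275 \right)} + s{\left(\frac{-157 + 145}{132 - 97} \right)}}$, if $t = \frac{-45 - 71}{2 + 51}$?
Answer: $- \frac{1855}{514821} \approx -0.0036032$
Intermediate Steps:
$t = - \frac{116}{53} \approx -2.1887$
$S{\left(K \right)} = - \frac{116}{53} - K$
$\frac{1}{S{\left(275 \right)} + s{\left(\frac{-157 + 145}{132 - 97} \right)}} = \frac{1}{\left(- \frac{116}{53} - 275\right) + \frac{-157 + 145}{132 - 97}} = \frac{1}{\left(- \frac{116}{53} - 275\right) - \frac{12}{35}} = \frac{1}{- \frac{14691}{53} - \frac{12}{35}} = \frac{1}{- \frac{514821}{1855}} = - \frac{1855}{514821}$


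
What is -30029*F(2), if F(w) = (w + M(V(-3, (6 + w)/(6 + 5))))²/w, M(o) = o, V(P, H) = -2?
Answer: 0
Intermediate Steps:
F(w) = (-2 + w)²/w (F(w) = (w - 2)²/w = (-2 + w)²/w)
-30029*F(2) = -30029*(-2 + 2)²/2 = -30029*0²/2 = -30029*0/2 = -30029*0 = 0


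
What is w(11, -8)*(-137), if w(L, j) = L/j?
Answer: 1507/8 ≈ 188.38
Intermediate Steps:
w(11, -8)*(-137) = (11/(-8))*(-137) = (11*(-1/8))*(-137) = -11/8*(-137) = 1507/8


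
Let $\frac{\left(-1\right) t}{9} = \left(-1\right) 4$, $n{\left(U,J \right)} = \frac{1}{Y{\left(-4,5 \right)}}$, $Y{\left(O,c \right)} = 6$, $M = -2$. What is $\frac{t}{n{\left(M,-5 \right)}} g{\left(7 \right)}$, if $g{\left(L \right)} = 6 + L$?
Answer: $2808$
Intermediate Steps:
$n{\left(U,J \right)} = \frac{1}{6}$
$t = 36$ ($t = - 9 \left(\left(-1\right) 4\right) = \left(-9\right) \left(-4\right) = 36$)
$\frac{t}{n{\left(M,-5 \right)}} g{\left(7 \right)} = 36 \frac{1}{\frac{1}{6}} \left(6 + 7\right) = 36 \cdot 6 \cdot 13 = 216 \cdot 13 = 2808$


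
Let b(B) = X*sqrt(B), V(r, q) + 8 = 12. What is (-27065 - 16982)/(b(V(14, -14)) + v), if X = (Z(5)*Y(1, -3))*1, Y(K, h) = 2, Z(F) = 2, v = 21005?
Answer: -44047/21013 ≈ -2.0962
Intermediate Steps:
V(r, q) = 4 (V(r, q) = -8 + 12 = 4)
X = 4 (X = (2*2)*1 = 4*1 = 4)
b(B) = 4*sqrt(B)
(-27065 - 16982)/(b(V(14, -14)) + v) = (-27065 - 16982)/(4*sqrt(4) + 21005) = -44047/(4*2 + 21005) = -44047/(8 + 21005) = -44047/21013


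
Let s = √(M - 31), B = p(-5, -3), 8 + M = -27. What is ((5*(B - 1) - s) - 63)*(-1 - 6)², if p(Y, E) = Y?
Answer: -4557 - 49*I*√66 ≈ -4557.0 - 398.08*I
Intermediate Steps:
M = -35 (M = -8 - 27 = -35)
B = -5
s = I*√66 (s = √(-35 - 31) = √(-66) = I*√66 ≈ 8.124*I)
((5*(B - 1) - s) - 63)*(-1 - 6)² = ((5*(-5 - 1) - I*√66) - 63)*(-1 - 6)² = ((5*(-6) - I*√66) - 63)*(-7)² = ((-30 - I*√66) - 63)*49 = (-93 - I*√66)*49 = -4557 - 49*I*√66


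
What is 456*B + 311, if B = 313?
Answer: 143039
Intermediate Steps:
456*B + 311 = 456*313 + 311 = 142728 + 311 = 143039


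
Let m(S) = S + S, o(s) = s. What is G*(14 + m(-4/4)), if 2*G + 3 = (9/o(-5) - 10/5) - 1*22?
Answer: -864/5 ≈ -172.80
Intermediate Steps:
m(S) = 2*S
G = -72/5 (G = -3/2 + ((9/(-5) - 10/5) - 1*22)/2 = -3/2 + ((9*(-⅕) - 10*⅕) - 22)/2 = -3/2 + ((-9/5 - 2) - 22)/2 = -3/2 + (-19/5 - 22)/2 = -3/2 + (½)*(-129/5) = -3/2 - 129/10 = -72/5 ≈ -14.400)
G*(14 + m(-4/4)) = -72*(14 + 2*(-4/4))/5 = -72*(14 + 2*(-4*¼))/5 = -72*(14 + 2*(-1))/5 = -72*(14 - 2)/5 = -72/5*12 = -864/5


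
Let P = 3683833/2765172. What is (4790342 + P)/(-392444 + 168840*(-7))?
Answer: -13246123252657/4353276643728 ≈ -3.0428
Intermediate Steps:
P = 3683833/2765172 (P = 3683833*(1/2765172) = 3683833/2765172 ≈ 1.3322)
(4790342 + P)/(-392444 + 168840*(-7)) = (4790342 + 3683833/2765172)/(-392444 + 168840*(-7)) = 13246123252657/(2765172*(-392444 - 1181880)) = (13246123252657/2765172)/(-1574324) = (13246123252657/2765172)*(-1/1574324) = -13246123252657/4353276643728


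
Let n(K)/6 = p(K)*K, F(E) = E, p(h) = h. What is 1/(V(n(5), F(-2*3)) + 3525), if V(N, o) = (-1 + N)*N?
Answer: 1/25875 ≈ 3.8647e-5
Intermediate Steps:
n(K) = 6*K² (n(K) = 6*(K*K) = 6*K²)
V(N, o) = N*(-1 + N)
1/(V(n(5), F(-2*3)) + 3525) = 1/((6*5²)*(-1 + 6*5²) + 3525) = 1/((6*25)*(-1 + 6*25) + 3525) = 1/(150*(-1 + 150) + 3525) = 1/(150*149 + 3525) = 1/(22350 + 3525) = 1/25875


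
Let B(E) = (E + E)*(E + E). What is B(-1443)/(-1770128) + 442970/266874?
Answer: -179834859793/59050142484 ≈ -3.0455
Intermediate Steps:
B(E) = 4*E² (B(E) = (2*E)*(2*E) = 4*E²)
B(-1443)/(-1770128) + 442970/266874 = (4*(-1443)²)/(-1770128) + 442970/266874 = (4*2082249)*(-1/1770128) + 442970*(1/266874) = 8328996*(-1/1770128) + 221485/133437 = -2082249/442532 + 221485/133437 = -179834859793/59050142484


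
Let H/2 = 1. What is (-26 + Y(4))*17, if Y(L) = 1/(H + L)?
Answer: -2635/6 ≈ -439.17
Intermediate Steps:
H = 2 (H = 2*1 = 2)
Y(L) = 1/(2 + L)
(-26 + Y(4))*17 = (-26 + 1/(2 + 4))*17 = (-26 + 1/6)*17 = -155/6*17 = -2635/6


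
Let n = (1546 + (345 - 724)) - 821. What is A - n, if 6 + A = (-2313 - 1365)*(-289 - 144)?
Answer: 1592222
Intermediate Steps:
n = 346 (n = (1546 - 379) - 821 = 1167 - 821 = 346)
A = 1592568 (A = -6 + (-2313 - 1365)*(-289 - 144) = -6 - 3678*(-433) = -6 + 1592574 = 1592568)
A - n = 1592568 - 1*346 = 1592568 - 346 = 1592222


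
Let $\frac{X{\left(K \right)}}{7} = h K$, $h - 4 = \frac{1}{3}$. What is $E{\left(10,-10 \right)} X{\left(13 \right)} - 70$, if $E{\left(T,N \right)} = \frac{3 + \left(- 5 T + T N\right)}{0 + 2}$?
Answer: $- \frac{58107}{2} \approx -29054.0$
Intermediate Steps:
$h = \frac{13}{3}$ ($h = 4 + \frac{1}{3} = \frac{13}{3} \approx 4.3333$)
$X{\left(K \right)} = \frac{91 K}{3}$ ($X{\left(K \right)} = 7 \frac{13 K}{3} = \frac{91 K}{3}$)
$E{\left(T,N \right)} = \frac{3}{2} - \frac{5 T}{2} + \frac{N T}{2}$ ($E{\left(T,N \right)} = \frac{3 + \left(- 5 T + N T\right)}{2} = \left(3 - 5 T + N T\right) \frac{1}{2} = \frac{3}{2} - \frac{5 T}{2} + \frac{N T}{2}$)
$E{\left(10,-10 \right)} X{\left(13 \right)} - 70 = \left(\frac{3}{2} - 25 + \frac{1}{2} \left(-10\right) 10\right) \frac{91}{3} \cdot 13 - 70 = \left(\frac{3}{2} - 25 - 50\right) \frac{1183}{3} - 70 = \left(- \frac{147}{2}\right) \frac{1183}{3} - 70 = - \frac{57967}{2} - 70 = - \frac{58107}{2}$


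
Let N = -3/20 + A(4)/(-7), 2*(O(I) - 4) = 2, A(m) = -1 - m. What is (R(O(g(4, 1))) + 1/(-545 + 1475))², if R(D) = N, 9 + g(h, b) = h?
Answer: 54184321/169520400 ≈ 0.31963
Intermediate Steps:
g(h, b) = -9 + h
O(I) = 5 (O(I) = 4 + (½)*2 = 4 + 1 = 5)
N = 79/140 (N = -3/20 + (-1 - 1*4)/(-7) = -3*1/20 + (-1 - 4)*(-⅐) = -3/20 - 5*(-⅐) = -3/20 + 5/7 = 79/140 ≈ 0.56429)
R(D) = 79/140
(R(O(g(4, 1))) + 1/(-545 + 1475))² = (79/140 + 1/(-545 + 1475))² = (79/140 + 1/930)² = (7361/13020)² = 54184321/169520400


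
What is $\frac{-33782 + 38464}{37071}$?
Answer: $\frac{4682}{37071} \approx 0.1263$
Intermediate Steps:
$\frac{-33782 + 38464}{37071} = 4682 \cdot \frac{1}{37071} = \frac{4682}{37071}$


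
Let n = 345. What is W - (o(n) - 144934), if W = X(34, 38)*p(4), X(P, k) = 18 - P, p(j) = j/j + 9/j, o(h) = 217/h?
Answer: 49984073/345 ≈ 1.4488e+5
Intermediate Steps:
p(j) = 1 + 9/j
W = -52 (W = (18 - 1*34)*((9 + 4)/4) = (18 - 34)*((¼)*13) = -16*13/4 = -52)
W - (o(n) - 144934) = -52 - (217/345 - 144934) = -52 - 1*(-50002013/345) = -52 + 50002013/345 = 49984073/345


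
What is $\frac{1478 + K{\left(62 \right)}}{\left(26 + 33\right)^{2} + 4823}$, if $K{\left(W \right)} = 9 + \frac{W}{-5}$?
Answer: $\frac{7373}{41520} \approx 0.17758$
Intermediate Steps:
$K{\left(W \right)} = 9 - \frac{W}{5}$ ($K{\left(W \right)} = 9 + W \left(- \frac{1}{5}\right) = 9 - \frac{W}{5}$)
$\frac{1478 + K{\left(62 \right)}}{\left(26 + 33\right)^{2} + 4823} = \frac{1478 + \left(9 - \frac{62}{5}\right)}{\left(26 + 33\right)^{2} + 4823} = \frac{1478 + \left(9 - \frac{62}{5}\right)}{59^{2} + 4823} = \frac{1478 - \frac{17}{5}}{3481 + 4823} = \frac{7373}{5 \cdot 8304} = \frac{7373}{5} \cdot \frac{1}{8304} = \frac{7373}{41520}$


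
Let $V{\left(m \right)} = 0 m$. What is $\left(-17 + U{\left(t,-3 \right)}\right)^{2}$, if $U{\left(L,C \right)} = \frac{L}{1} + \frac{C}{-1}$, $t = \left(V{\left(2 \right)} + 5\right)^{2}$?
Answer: $121$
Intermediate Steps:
$V{\left(m \right)} = 0$
$t = 25$ ($t = \left(0 + 5\right)^{2} = 5^{2} = 25$)
$U{\left(L,C \right)} = L - C$ ($U{\left(L,C \right)} = L 1 + C \left(-1\right) = L - C$)
$\left(-17 + U{\left(t,-3 \right)}\right)^{2} = \left(-17 + \left(25 - -3\right)\right)^{2} = \left(-17 + \left(25 + 3\right)\right)^{2} = \left(-17 + 28\right)^{2} = 11^{2} = 121$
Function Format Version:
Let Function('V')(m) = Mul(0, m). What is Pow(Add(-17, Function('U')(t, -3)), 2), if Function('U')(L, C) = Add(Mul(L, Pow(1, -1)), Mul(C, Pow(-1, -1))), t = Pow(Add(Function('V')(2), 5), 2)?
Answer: 121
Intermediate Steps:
Function('V')(m) = 0
t = 25 (t = Pow(Add(0, 5), 2) = Pow(5, 2) = 25)
Function('U')(L, C) = Add(L, Mul(-1, C)) (Function('U')(L, C) = Add(Mul(L, 1), Mul(C, -1)) = Add(L, Mul(-1, C)))
Pow(Add(-17, Function('U')(t, -3)), 2) = Pow(Add(-17, Add(25, Mul(-1, -3))), 2) = Pow(Add(-17, Add(25, 3)), 2) = Pow(Add(-17, 28), 2) = Pow(11, 2) = 121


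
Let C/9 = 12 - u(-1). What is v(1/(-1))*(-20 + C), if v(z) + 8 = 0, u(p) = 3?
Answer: -488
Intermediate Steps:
v(z) = -8 (v(z) = -8 + 0 = -8)
C = 81 (C = 9*(12 - 1*3) = 9*(12 - 3) = 9*9 = 81)
v(1/(-1))*(-20 + C) = -8*(-20 + 81) = -8*61 = -488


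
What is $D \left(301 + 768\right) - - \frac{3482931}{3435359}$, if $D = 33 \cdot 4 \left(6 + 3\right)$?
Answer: $\frac{4362813222879}{3435359} \approx 1.27 \cdot 10^{6}$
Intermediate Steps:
$D = 1188$ ($D = 33 \cdot 4 \cdot 9 = 33 \cdot 36 = 1188$)
$D \left(301 + 768\right) - - \frac{3482931}{3435359} = 1188 \left(301 + 768\right) - - \frac{3482931}{3435359} = 1188 \cdot 1069 - \left(-3482931\right) \frac{1}{3435359} = 1269972 - - \frac{3482931}{3435359} = 1269972 + \frac{3482931}{3435359} = \frac{4362813222879}{3435359}$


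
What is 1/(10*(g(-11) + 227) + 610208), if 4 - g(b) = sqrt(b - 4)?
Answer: 306259/187589150912 + 5*I*sqrt(15)/187589150912 ≈ 1.6326e-6 + 1.0323e-10*I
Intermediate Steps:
g(b) = 4 - sqrt(-4 + b) (g(b) = 4 - sqrt(b - 4) = 4 - sqrt(-4 + b))
1/(10*(g(-11) + 227) + 610208) = 1/(10*((4 - sqrt(-4 - 11)) + 227) + 610208) = 1/(10*((4 - sqrt(-15)) + 227) + 610208) = 1/(10*((4 - I*sqrt(15)) + 227) + 610208) = 1/(10*(231 - I*sqrt(15)) + 610208) = 1/((2310 - 10*I*sqrt(15)) + 610208) = 1/(612518 - 10*I*sqrt(15))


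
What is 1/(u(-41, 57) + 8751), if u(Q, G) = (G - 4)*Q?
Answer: 1/6578 ≈ 0.00015202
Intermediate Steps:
u(Q, G) = Q*(-4 + G) (u(Q, G) = (-4 + G)*Q = Q*(-4 + G))
1/(u(-41, 57) + 8751) = 1/(-41*(-4 + 57) + 8751) = 1/(-41*53 + 8751) = 1/(-2173 + 8751) = 1/6578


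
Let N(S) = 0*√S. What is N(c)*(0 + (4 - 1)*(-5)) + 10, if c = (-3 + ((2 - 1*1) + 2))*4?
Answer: 10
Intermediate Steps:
c = 0 (c = (-3 + ((2 - 1) + 2))*4 = (-3 + (1 + 2))*4 = (-3 + 3)*4 = 0*4 = 0)
N(S) = 0
N(c)*(0 + (4 - 1)*(-5)) + 10 = 0*(0 + (4 - 1)*(-5)) + 10 = 0*(0 + 3*(-5)) + 10 = 0*(0 - 15) + 10 = 0*(-15) + 10 = 0 + 10 = 10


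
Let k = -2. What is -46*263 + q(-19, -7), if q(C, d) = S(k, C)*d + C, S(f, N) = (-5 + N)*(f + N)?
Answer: -15645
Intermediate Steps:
S(f, N) = (-5 + N)*(N + f)
q(C, d) = C + d*(10 + C**2 - 7*C) (q(C, d) = (C**2 - 5*C - 5*(-2) + C*(-2))*d + C = (C**2 - 5*C + 10 - 2*C)*d + C = (10 + C**2 - 7*C)*d + C = d*(10 + C**2 - 7*C) + C = C + d*(10 + C**2 - 7*C))
-46*263 + q(-19, -7) = -46*263 + (-19 - 7*(10 + (-19)**2 - 7*(-19))) = -12098 + (-19 - 7*(10 + 361 + 133)) = -12098 + (-19 - 7*504) = -12098 + (-19 - 3528) = -12098 - 3547 = -15645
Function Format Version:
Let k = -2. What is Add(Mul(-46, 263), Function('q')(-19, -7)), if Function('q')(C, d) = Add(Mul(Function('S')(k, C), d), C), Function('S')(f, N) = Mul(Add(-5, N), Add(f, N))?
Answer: -15645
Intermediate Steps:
Function('S')(f, N) = Mul(Add(-5, N), Add(N, f))
Function('q')(C, d) = Add(C, Mul(d, Add(10, Pow(C, 2), Mul(-7, C)))) (Function('q')(C, d) = Add(Mul(Add(Pow(C, 2), Mul(-5, C), Mul(-5, -2), Mul(C, -2)), d), C) = Add(Mul(Add(Pow(C, 2), Mul(-5, C), 10, Mul(-2, C)), d), C) = Add(Mul(Add(10, Pow(C, 2), Mul(-7, C)), d), C) = Add(Mul(d, Add(10, Pow(C, 2), Mul(-7, C))), C) = Add(C, Mul(d, Add(10, Pow(C, 2), Mul(-7, C)))))
Add(Mul(-46, 263), Function('q')(-19, -7)) = Add(Mul(-46, 263), Add(-19, Mul(-7, Add(10, Pow(-19, 2), Mul(-7, -19))))) = Add(-12098, Add(-19, Mul(-7, Add(10, 361, 133)))) = Add(-12098, Add(-19, Mul(-7, 504))) = Add(-12098, Add(-19, -3528)) = Add(-12098, -3547) = -15645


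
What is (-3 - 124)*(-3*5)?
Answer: 1905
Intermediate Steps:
(-3 - 124)*(-3*5) = -127*(-15) = 1905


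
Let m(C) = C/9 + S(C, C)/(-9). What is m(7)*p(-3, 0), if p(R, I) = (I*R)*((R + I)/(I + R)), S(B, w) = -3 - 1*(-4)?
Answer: 0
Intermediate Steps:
S(B, w) = 1 (S(B, w) = -3 + 4 = 1)
p(R, I) = I*R (p(R, I) = (I*R)*((I + R)/(I + R)) = (I*R)*1 = I*R)
m(C) = -1/9 + C/9 (m(C) = C/9 + 1/(-9) = C*(1/9) + 1*(-1/9) = C/9 - 1/9 = -1/9 + C/9)
m(7)*p(-3, 0) = (-1/9 + (1/9)*7)*(0*(-3)) = (-1/9 + 7/9)*0 = (2/3)*0 = 0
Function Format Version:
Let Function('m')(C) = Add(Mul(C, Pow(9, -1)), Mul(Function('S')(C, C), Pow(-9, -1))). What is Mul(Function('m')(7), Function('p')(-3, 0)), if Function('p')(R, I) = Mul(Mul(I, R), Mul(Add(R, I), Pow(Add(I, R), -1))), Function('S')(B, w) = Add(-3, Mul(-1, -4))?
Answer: 0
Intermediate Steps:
Function('S')(B, w) = 1 (Function('S')(B, w) = Add(-3, 4) = 1)
Function('p')(R, I) = Mul(I, R) (Function('p')(R, I) = Mul(Mul(I, R), Mul(Add(I, R), Pow(Add(I, R), -1))) = Mul(Mul(I, R), 1) = Mul(I, R))
Function('m')(C) = Add(Rational(-1, 9), Mul(Rational(1, 9), C)) (Function('m')(C) = Add(Mul(C, Pow(9, -1)), Mul(1, Pow(-9, -1))) = Add(Mul(C, Rational(1, 9)), Mul(1, Rational(-1, 9))) = Add(Mul(Rational(1, 9), C), Rational(-1, 9)) = Add(Rational(-1, 9), Mul(Rational(1, 9), C)))
Mul(Function('m')(7), Function('p')(-3, 0)) = Mul(Add(Rational(-1, 9), Mul(Rational(1, 9), 7)), Mul(0, -3)) = Mul(Add(Rational(-1, 9), Rational(7, 9)), 0) = Mul(Rational(2, 3), 0) = 0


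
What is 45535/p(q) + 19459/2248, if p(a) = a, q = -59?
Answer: -101214599/132632 ≈ -763.12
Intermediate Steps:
45535/p(q) + 19459/2248 = 45535/(-59) + 19459/2248 = 45535*(-1/59) + 19459*(1/2248) = -45535/59 + 19459/2248 = -101214599/132632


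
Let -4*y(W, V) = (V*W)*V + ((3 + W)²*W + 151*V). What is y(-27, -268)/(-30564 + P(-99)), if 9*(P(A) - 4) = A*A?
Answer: -498817/29471 ≈ -16.926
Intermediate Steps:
P(A) = 4 + A²/9 (P(A) = 4 + (A*A)/9 = 4 + A²/9)
y(W, V) = -151*V/4 - W*V²/4 - W*(3 + W)²/4 (y(W, V) = -((V*W)*V + ((3 + W)²*W + 151*V))/4 = -(W*V² + (W*(3 + W)² + 151*V))/4 = -(W*V² + (151*V + W*(3 + W)²))/4 = -(151*V + W*V² + W*(3 + W)²)/4 = -151*V/4 - W*V²/4 - W*(3 + W)²/4)
y(-27, -268)/(-30564 + P(-99)) = (-151/4*(-268) - ¼*(-27)*(-268)² - ¼*(-27)*(3 - 27)²)/(-30564 + (4 + (⅑)*(-99)²)) = (10117 - ¼*(-27)*71824 - ¼*(-27)*(-24)²)/(-30564 + (4 + (⅑)*9801)) = (10117 + 484812 - ¼*(-27)*576)/(-30564 + (4 + 1089)) = (10117 + 484812 + 3888)/(-30564 + 1093) = 498817/(-29471) = 498817*(-1/29471) = -498817/29471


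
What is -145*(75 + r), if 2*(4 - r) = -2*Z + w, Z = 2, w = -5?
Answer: -24215/2 ≈ -12108.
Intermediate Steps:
r = 17/2 (r = 4 - (-2*2 - 5)/2 = 4 - (-4 - 5)/2 = 4 - ½*(-9) = 4 + 9/2 = 17/2 ≈ 8.5000)
-145*(75 + r) = -145*(75 + 17/2) = -145*167/2 = -24215/2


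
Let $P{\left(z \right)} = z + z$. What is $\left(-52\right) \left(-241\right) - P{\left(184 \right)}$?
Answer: $12164$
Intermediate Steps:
$P{\left(z \right)} = 2 z$
$\left(-52\right) \left(-241\right) - P{\left(184 \right)} = \left(-52\right) \left(-241\right) - 2 \cdot 184 = 12532 - 368 = 12164$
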